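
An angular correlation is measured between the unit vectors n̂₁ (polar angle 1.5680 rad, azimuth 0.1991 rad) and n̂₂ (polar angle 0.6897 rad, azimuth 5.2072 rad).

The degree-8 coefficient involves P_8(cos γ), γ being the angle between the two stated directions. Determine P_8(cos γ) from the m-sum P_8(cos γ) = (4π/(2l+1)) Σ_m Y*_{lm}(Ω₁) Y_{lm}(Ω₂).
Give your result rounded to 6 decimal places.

Addition theorem: P_8(cos γ) = (4π/17) Σ_m Y*_{lm}(Ω₁) Y_{lm}(Ω₂), m = −8…8:
  [-8]  conj(Y_{8,-8})(Ω₁) = (-0.011340, 0.515288) ; Y_{8,-8}(Ω₂) = (-0.009481, 0.010098) ; Δ = (-0.005096, -0.005000)
  [-7]  conj(Y_{8,-7})(Ω₁) = (0.001016, 0.005675) ; Y_{8,-7}(Ω₂) = (0.021263, 0.063718) ; Δ = (-0.000340, 0.000185)
  [-6]  conj(Y_{8,-6})(Ω₁) = (-0.138270, -0.350044) ; Y_{8,-6}(Ω₂) = (0.195095, 0.034037) ; Δ = (-0.015061, -0.072998)
  [-5]  conj(Y_{8,-5})(Ω₁) = (-0.003711, -0.005723) ; Y_{8,-5}(Ω₂) = (0.240074, -0.304564) ; Δ = (-0.002634, -0.000244)
  [-4]  conj(Y_{8,-4})(Ω₁) = (0.236510, 0.241773) ; Y_{8,-4}(Ω₂) = (-0.188273, -0.435025) ; Δ = (0.060649, -0.148407)
  [-3]  conj(Y_{8,-3})(Ω₁) = (0.006058, 0.004121) ; Y_{8,-3}(Ω₂) = (-0.231636, -0.020055) ; Δ = (-0.001321, -0.001076)
  [-2]  conj(Y_{8,-2})(Ω₁) = (-0.297233, -0.125038) ; Y_{8,-2}(Ω₂) = (0.133835, -0.203754) ; Δ = (-0.065257, 0.043828)
  [-1]  conj(Y_{8,-1})(Ω₁) = (-0.007397, -0.001492) ; Y_{8,-1}(Ω₂) = (-0.174305, -0.323035) ; Δ = (0.000807, 0.002649)
  [+0]  conj(Y_{8,0})(Ω₁) = (0.317947, -0.000000) ; Y_{8,0}(Ω₂) = (0.135477, 0.000000) ; Δ = (0.043075, 0.000000)
  [+1]  conj(Y_{8,1})(Ω₁) = (0.007397, -0.001492) ; Y_{8,1}(Ω₂) = (0.174305, -0.323035) ; Δ = (0.000807, -0.002649)
  [+2]  conj(Y_{8,2})(Ω₁) = (-0.297233, 0.125038) ; Y_{8,2}(Ω₂) = (0.133835, 0.203754) ; Δ = (-0.065257, -0.043828)
  [+3]  conj(Y_{8,3})(Ω₁) = (-0.006058, 0.004121) ; Y_{8,3}(Ω₂) = (0.231636, -0.020055) ; Δ = (-0.001321, 0.001076)
  [+4]  conj(Y_{8,4})(Ω₁) = (0.236510, -0.241773) ; Y_{8,4}(Ω₂) = (-0.188273, 0.435025) ; Δ = (0.060649, 0.148407)
  [+5]  conj(Y_{8,5})(Ω₁) = (0.003711, -0.005723) ; Y_{8,5}(Ω₂) = (-0.240074, -0.304564) ; Δ = (-0.002634, 0.000244)
  [+6]  conj(Y_{8,6})(Ω₁) = (-0.138270, 0.350044) ; Y_{8,6}(Ω₂) = (0.195095, -0.034037) ; Δ = (-0.015061, 0.072998)
  [+7]  conj(Y_{8,7})(Ω₁) = (-0.001016, 0.005675) ; Y_{8,7}(Ω₂) = (-0.021263, 0.063718) ; Δ = (-0.000340, -0.000185)
  [+8]  conj(Y_{8,8})(Ω₁) = (-0.011340, -0.515288) ; Y_{8,8}(Ω₂) = (-0.009481, -0.010098) ; Δ = (-0.005096, 0.005000)
Accumulated sum (-0.013432, -0.000000); after 4π/(2l+1) scaling, (-0.009929, -0.000000) ⇒ P_8 = -0.009929

-0.009929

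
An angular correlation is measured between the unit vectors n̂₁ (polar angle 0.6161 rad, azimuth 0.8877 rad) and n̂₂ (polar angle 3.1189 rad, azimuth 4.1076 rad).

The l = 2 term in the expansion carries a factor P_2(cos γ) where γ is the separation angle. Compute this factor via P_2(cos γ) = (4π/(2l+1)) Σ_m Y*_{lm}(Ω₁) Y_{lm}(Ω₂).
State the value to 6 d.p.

Summing Y*_{l m}(θ₁,φ₁)·Y_{l m}(θ₂,φ₂) over m ∈ [−2, 2]; prefactor 4π/(2·2+1) = 2.513274:
  term(m=-2) = +0.000025-0.000004i   from Y*(Ω₁)=-0.026207+0.126294i, Y(Ω₂)=-0.000070-0.000186i
  term(m=-1) = +0.006366-0.000499i   from Y*(Ω₁)=+0.229972+0.282592i, Y(Ω₂)=+0.009965-0.014417i
  term(m=+0) = +0.198441+0.000000i   from Y*(Ω₁)=+0.314838-0.000000i, Y(Ω₂)=+0.630296+0.000000i
  term(m=+1) = +0.006366+0.000499i   from Y*(Ω₁)=-0.229972+0.282592i, Y(Ω₂)=-0.009965-0.014417i
  term(m=+2) = +0.000025+0.000004i   from Y*(Ω₁)=-0.026207-0.126294i, Y(Ω₂)=-0.000070+0.000186i
Σ over m = +0.211223+0.000000i; ×(4π/5) → +0.530861+0.000000i. Real part: 0.530861

0.530861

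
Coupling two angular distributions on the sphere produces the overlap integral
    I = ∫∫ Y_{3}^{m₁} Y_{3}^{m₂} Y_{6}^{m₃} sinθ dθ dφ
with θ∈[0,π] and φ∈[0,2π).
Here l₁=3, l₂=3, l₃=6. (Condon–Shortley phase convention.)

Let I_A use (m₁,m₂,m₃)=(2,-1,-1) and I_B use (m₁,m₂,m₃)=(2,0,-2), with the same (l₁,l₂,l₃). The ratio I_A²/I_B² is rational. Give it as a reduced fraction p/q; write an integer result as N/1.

15/32

Same 3,3,6: normalisation and zero-m 3j drop out of the ratio.
A: Δ: 0! 6! 6! / 13! → 1/12012; sum: t=0:+1/5760 = 1/5760; 3j²(3 3 6; 2 -1 -1) = Δ·Π!·Σ² = 5/572  (sign -1)
B: Δ: 0! 6! 6! / 13! → 1/12012; sum: t=0:+1/4320 = 1/4320; 3j²(3 3 6; 2 0 -2) = Δ·Π!·Σ² = 8/429  (sign +1)
I_A²/I_B² = (5/572)/(8/429) = 15/32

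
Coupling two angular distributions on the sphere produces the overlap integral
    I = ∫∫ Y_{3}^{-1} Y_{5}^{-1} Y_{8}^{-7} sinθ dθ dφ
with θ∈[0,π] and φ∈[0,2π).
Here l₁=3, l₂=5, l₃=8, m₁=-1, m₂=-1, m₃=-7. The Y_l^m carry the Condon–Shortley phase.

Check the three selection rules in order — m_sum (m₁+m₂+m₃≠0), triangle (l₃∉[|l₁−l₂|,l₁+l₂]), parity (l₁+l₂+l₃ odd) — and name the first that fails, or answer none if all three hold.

m₁+m₂+m₃ = -1 − 1 − 7 = -9  ✗
triangle: |3−5|=2 ≤ l₃=8 ≤ 3+5=8
parity: l₁+l₂+l₃ = 16 is even

m_sum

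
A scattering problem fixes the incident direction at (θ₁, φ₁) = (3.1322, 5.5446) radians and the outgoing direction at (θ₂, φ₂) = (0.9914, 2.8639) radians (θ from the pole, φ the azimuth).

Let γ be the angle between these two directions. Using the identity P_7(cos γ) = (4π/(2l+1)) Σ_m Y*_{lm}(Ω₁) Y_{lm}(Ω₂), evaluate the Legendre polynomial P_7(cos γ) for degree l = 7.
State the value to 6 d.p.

-0.305296

Addition theorem: P_7(cos γ) = (4π/15) Σ_m Y*_{lm}(Ω₁) Y_{lm}(Ω₂), m = −7…7:
  m=-7: Y*=+0.000000+0.000000i  Y=+0.052358-0.133778i  product +0.000000-0.000000i
  m=-6: Y*=+0.000000-0.000000i  Y=-0.033487+0.350106i  product +0.000000+0.000000i
  m=-5: Y*=-0.000000+0.000000i  Y=-0.079085-0.428920i  product +0.000000+0.000000i
  m=-4: Y*=+0.000000+0.000000i  Y=+0.078466+0.158363i  product +0.000000+0.000000i
  m=-3: Y*=-0.000004-0.000006i  Y=+0.171545+0.188736i  product +0.000000-0.000002i
  m=-2: Y*=-0.000062+0.000659i  Y=-0.261192-0.162080i  product +0.000123-0.000162i
  m=-1: Y*=+0.028374-0.025834i  Y=-0.130730-0.037266i  product -0.004672+0.002320i
  m=+0: Y*=-1.091199-0.000000i  Y=+0.325626+0.000000i  product -0.355323-0.000000i
  m=+1: Y*=-0.028374-0.025834i  Y=+0.130730-0.037266i  product -0.004672-0.002320i
  m=+2: Y*=-0.000062-0.000659i  Y=-0.261192+0.162080i  product +0.000123+0.000162i
  m=+3: Y*=+0.000004-0.000006i  Y=-0.171545+0.188736i  product +0.000000+0.000002i
  m=+4: Y*=+0.000000-0.000000i  Y=+0.078466-0.158363i  product +0.000000-0.000000i
  m=+5: Y*=+0.000000+0.000000i  Y=+0.079085-0.428920i  product +0.000000-0.000000i
  m=+6: Y*=+0.000000+0.000000i  Y=-0.033487-0.350106i  product +0.000000-0.000000i
  m=+7: Y*=-0.000000+0.000000i  Y=-0.052358-0.133778i  product +0.000000+0.000000i
Accumulated sum -0.364421+0.000000i; after 4π/(2l+1) scaling, -0.305296+0.000000i ⇒ P_7 = -0.305296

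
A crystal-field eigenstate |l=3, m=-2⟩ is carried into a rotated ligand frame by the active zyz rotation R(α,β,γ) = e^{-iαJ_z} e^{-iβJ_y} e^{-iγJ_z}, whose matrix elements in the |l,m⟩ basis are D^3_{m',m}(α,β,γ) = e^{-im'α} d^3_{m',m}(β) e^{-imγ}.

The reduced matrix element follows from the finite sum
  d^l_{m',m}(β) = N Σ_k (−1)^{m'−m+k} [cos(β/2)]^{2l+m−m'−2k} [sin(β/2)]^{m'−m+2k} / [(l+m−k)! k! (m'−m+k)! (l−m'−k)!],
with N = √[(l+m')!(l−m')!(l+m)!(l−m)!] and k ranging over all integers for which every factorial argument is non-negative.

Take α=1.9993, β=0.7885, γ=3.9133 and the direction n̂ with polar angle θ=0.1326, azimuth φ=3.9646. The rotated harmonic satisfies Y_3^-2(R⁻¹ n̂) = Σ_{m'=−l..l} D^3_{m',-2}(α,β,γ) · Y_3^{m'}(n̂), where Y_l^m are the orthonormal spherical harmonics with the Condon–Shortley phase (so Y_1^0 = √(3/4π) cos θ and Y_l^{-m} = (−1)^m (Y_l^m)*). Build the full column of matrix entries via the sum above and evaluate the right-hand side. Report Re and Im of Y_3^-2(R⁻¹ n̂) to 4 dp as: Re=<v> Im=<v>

Need the full column D^3_{m',-2} for m'=−3..3 at α=1.9993, β=0.7885, γ=3.9133.
cos(β/2)=0.923285, sin(β/2)=0.384116
d^3_{-3,-2}: single k=1 term ⇒ +0.631272;  D = +0.194178+0.600666i
d^3_{-2,-2}: k∈[0..1] ⇒ +0.619462 -0.536090 = +0.083372;  D = +0.061502-0.056289i
d^3_{-1,-2}: k∈[0..1] ⇒ -0.814969 +0.282113 = -0.532855;  D = +0.490559+0.208054i
d^3_{0,-2}: k∈[0..1] ⇒ +0.587257 -0.101644 = +0.485613;  D = +0.013295+0.485431i
d^3_{1,-2}: k∈[0..1] ⇒ -0.282113 +0.024414 = -0.257699;  D = -0.231381+0.113454i
d^3_{2,-2}: k∈[0..1] ⇒ +0.092788 -0.003212 = +0.089576;  D = -0.069289-0.056770i
d^3_{3,-2}: single k=0 term ⇒ -0.018911;  D = +0.004823-0.018286i
Y_3^{m'}(θ=0.1326,φ=3.9646) and Σ D·Y over m':
  (+0.1942+0.6007i)·(+0.0008+0.0006i)  (+0.0615-0.0563i)·(-0.0013-0.0177i)  (+0.4906+0.2081i)·(-0.1137+0.1226i)  (+0.0133+0.4854i)·(+0.7075+0.0000i)  (-0.2314+0.1135i)·(+0.1137+0.1226i)  (-0.0693-0.0568i)·(-0.0013+0.0177i)  (+0.0048-0.0183i)·(-0.0008+0.0006i)
Y_3^-2(R⁻¹ n̂) = -0.112264+0.362870i

Re=-0.1123 Im=0.3629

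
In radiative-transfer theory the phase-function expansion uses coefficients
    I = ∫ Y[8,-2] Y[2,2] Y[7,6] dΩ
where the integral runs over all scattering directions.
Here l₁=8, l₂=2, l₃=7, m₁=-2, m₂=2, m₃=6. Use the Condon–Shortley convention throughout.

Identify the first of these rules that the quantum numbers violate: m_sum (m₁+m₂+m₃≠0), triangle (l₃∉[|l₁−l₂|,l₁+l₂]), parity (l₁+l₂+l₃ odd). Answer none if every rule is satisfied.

m_sum

azimuthal sum: -2 + 2 + 6 = 6  ✗
6 ≤ 7 ≤ 10 (triangle on l)
L = 8 + 2 + 7 = 17 (odd)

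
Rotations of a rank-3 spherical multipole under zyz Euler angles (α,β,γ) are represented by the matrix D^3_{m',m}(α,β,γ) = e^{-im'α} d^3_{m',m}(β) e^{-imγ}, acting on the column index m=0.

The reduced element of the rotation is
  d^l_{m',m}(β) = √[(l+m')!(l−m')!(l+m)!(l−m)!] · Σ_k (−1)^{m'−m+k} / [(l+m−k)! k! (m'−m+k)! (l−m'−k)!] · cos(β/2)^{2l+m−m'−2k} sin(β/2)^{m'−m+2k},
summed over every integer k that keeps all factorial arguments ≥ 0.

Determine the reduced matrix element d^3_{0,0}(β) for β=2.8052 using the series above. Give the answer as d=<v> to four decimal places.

d^3_{0,0}(β=2.8052) via the finite sum:
Half-angle: c=0.167404, s=0.985888. N=√(6·6·6·6)=36.000000
k∈{0,1,2,3} keeps every argument non-negative
  k=0: (−1)^0·36.0000/(36)·0.1674^6·0.9859^0 = +0.000022
  k=1: (−1)^1·36.0000/(4)·0.1674^4·0.9859^2 = -0.006870
  k=2: (−1)^2·36.0000/(4)·0.1674^2·0.9859^4 = +0.238280
  k=3: (−1)^3·36.0000/(36)·0.1674^0·0.9859^6 = -0.918261
d^3_{0,0}(2.8052) = +0.000022 -0.006870 +0.238280 -0.918261 = -0.686830

d=-0.6868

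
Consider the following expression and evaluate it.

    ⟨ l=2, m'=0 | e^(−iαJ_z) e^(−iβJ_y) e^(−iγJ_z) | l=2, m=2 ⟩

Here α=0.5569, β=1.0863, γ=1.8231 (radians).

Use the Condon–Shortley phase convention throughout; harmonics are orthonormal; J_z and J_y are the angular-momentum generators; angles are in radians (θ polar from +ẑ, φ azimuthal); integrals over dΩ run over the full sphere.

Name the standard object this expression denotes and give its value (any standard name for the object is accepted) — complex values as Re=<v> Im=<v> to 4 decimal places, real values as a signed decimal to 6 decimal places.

Wigner D-matrix element, Re=-0.4198 Im=0.2318

This is a Wigner D-matrix element — the rotation-matrix element ⟨l m'| R(α,β,γ) |l m⟩ in the angular-momentum basis.
Split into d^2_{0,2}(β=1.0863) × two z-phases.
c=cos(1.086300/2)=0.856085, s=sin(1.086300/2)=0.516835; N=√[2·2·24·1]=9.797959
Admissible k: 2..2 (factorial args all ≥0)
  k=2: (−1)^0·9.7980/(4)·0.8561^2·0.5168^2 = +0.479527
d^2_{0,2}(1.0863) = +0.479527
D = (+1.000000+0.000000i)·(+0.479527)·(-0.875364+0.483464i) = -0.419761+0.231834i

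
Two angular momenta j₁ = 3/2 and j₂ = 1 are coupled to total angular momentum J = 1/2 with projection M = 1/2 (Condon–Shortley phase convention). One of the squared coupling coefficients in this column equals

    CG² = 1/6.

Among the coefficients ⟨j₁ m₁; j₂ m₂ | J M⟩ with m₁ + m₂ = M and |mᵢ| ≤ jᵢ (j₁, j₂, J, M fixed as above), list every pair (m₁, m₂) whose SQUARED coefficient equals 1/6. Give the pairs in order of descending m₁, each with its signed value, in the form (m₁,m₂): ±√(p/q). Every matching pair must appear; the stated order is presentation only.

Admissible pairs with m₁+m₂ = M = 1/2: (-1/2,1), (1/2,0), (3/2,-1)
  (m₁,m₂)=(3/2,-1): CG² = 1/2, CG = +√(1/2)
  (m₁,m₂)=(1/2,0): CG² = 1/3, CG = −√(1/3)
  (m₁,m₂)=(-1/2,1): CG² = 1/6, CG = +√(1/6)   ← matches the target
Pairs with CG² = 1/6: (-1/2,1): +√(1/6)

(-1/2,1): +√(1/6)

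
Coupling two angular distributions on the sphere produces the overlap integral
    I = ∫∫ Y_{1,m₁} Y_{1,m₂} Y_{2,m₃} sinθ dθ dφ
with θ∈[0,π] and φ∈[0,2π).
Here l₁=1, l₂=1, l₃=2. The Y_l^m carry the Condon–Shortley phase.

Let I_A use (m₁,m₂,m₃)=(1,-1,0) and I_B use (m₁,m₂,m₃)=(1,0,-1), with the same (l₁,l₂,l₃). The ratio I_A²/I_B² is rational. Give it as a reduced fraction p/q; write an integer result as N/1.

1/3

Shared (l₁,l₂,l₃)=(1,1,2): N and (l;000)² cancel in I_A²/I_B².
A: Δ = 0!·2!·2!/5! = 1/30; Racah Σ t=0..0: t=0:+1/4 = 1/4; ⇒ 3j(1 1 2; 1 -1 0)² = 1/30, sgn +1
B: Δ = 0!·2!·2!/5! = 1/30; Racah Σ t=0..0: t=0:+1/2 = 1/2; ⇒ 3j(1 1 2; 1 0 -1)² = 1/10, sgn -1
I_A²/I_B² = (1/30)/(1/10) = 1/3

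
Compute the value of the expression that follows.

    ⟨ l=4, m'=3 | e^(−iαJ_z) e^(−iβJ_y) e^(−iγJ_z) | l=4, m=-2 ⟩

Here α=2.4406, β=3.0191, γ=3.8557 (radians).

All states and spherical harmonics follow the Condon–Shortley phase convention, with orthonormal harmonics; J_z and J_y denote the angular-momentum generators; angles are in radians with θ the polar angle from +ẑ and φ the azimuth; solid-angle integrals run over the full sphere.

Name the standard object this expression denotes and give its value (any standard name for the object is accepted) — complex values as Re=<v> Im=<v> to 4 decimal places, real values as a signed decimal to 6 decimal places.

Wigner D-matrix element, Re=0.2067 Im=0.0849

This is a Wigner D-matrix element — the rotation-matrix element ⟨l m'| R(α,β,γ) |l m⟩ in the angular-momentum basis.
Split into d^4_{3,-2}(β=3.0191) × two z-phases.
With c≡cos(β/2)=0.061208 and s≡sin(β/2)=0.998125, N=[5040·1·2·720]^{1/2}=2693.993318
k∈{0,1} keeps every argument non-negative
  k=0: (−1)^5·2693.9933/(240)·0.0612^3·0.9981^5 = -0.002550
  k=1: (−1)^6·2693.9933/(720)·0.0612^1·0.9981^7 = +0.226031
d^4_{3,-2}(3.0191) = -0.002550 +0.226031 = +0.223481
Attach z-rotation phases: D = e^{-i(3)(2.4406)}·(+0.223481)·e^{-i(-2)(3.8557)} = +0.206733+0.084882i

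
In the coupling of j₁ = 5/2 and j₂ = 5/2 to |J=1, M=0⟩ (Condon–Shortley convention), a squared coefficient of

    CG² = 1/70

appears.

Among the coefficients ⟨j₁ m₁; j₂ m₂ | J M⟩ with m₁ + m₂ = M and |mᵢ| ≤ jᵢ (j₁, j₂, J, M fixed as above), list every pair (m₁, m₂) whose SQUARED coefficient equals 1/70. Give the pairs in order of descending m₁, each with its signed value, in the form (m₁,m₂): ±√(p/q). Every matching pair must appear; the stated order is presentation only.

(1/2,-1/2): +√(1/70); (-1/2,1/2): +√(1/70)

Admissible pairs with m₁+m₂ = M = 0: (-5/2,5/2), (-3/2,3/2), (-1/2,1/2), (1/2,-1/2), (3/2,-3/2), (5/2,-5/2)
  (m₁,m₂)=(5/2,-5/2): CG² = 5/14, CG = +√(5/14)
  (m₁,m₂)=(3/2,-3/2): CG² = 9/70, CG = −√(9/70)
  (m₁,m₂)=(1/2,-1/2): CG² = 1/70, CG = +√(1/70)   ← matches the target
  (m₁,m₂)=(-1/2,1/2): CG² = 1/70, CG = +√(1/70)   ← matches the target
  (m₁,m₂)=(-3/2,3/2): CG² = 9/70, CG = −√(9/70)
  (m₁,m₂)=(-5/2,5/2): CG² = 5/14, CG = +√(5/14)
Pairs with CG² = 1/70: (1/2,-1/2): +√(1/70); (-1/2,1/2): +√(1/70)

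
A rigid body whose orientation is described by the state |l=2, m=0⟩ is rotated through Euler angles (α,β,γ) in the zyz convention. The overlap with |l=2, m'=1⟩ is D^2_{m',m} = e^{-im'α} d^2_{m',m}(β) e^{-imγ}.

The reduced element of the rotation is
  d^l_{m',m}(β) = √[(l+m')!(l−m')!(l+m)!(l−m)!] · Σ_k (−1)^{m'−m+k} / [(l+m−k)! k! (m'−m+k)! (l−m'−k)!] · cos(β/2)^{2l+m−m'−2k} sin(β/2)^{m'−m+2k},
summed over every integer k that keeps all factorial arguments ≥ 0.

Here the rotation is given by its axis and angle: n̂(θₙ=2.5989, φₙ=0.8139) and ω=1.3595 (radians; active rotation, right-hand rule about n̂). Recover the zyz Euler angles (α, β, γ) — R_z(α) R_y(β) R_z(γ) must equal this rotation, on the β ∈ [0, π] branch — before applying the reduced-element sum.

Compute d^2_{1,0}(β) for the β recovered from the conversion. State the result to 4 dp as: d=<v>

Axis–angle → zyz. n̂ = (sinθₙcosφₙ, sinθₙsinφₙ, cosθₙ) = (+0.354626, +0.375439, -0.856321), ω = 1.3595.
R = I cosω + sinω [n̂]ₓ + (1−cosω) n̂n̂ᵀ gives
  R = [+0.309112, +0.942494, +0.127105; -0.732059, +0.321120, -0.600809; -0.607074, +0.092669, +0.789223]
β = atan2(√(R₁₃²+R₂₃²), R₃₃) = 0.661253; α = atan2(R₂₃, R₁₃) mod 2π = 4.920871; γ = atan2(R₃₂, −R₃₁) mod 2π = 0.151479
d^2_{1,0}(β=0.6613) via the finite sum:
With c≡cos(β/2)=0.945839 and s≡sin(β/2)=0.324636, N=[6·1·2·2]^{1/2}=4.898979
k∈{0,1} keeps every argument non-negative
  k=0: (−1)^1·4.8990/(2)·0.9458^3·0.3246^1 = -0.672859
  k=1: (−1)^2·4.8990/(2)·0.9458^1·0.3246^3 = +0.079265
d^2_{1,0}(0.6613) = -0.672859 +0.079265 = -0.593593

d=-0.5936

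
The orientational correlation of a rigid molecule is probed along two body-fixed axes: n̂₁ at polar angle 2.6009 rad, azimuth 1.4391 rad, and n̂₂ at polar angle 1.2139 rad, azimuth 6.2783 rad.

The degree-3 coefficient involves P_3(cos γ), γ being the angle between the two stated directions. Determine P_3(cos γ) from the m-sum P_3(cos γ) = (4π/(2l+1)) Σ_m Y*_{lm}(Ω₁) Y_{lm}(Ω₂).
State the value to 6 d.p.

0.323871

Term-by-term m-sum for l=3 (normalisation 4π/7 = 1.795196):
  m=-3: Y*=-0.02190 - 0.05252j  Y=0.34318 + 0.00503j  product -0.00725 - 0.01813j
  m=-2: Y*=0.22414 - 0.06044j  Y=0.31345 + 0.00306j  product 0.07044 - 0.01826j
  m=-1: Y*=0.05844 + 0.44118j  Y=-0.11801 - 0.00058j  product -0.00664 - 0.05210j
  m=+0: Y*=-0.21605 + 0.00000j  Y=-0.31156 + 0.00000j  product 0.06731 + 0.00000j
  m=+1: Y*=-0.05844 + 0.44118j  Y=0.11801 - 0.00058j  product -0.00664 + 0.05210j
  m=+2: Y*=0.22414 + 0.06044j  Y=0.31345 - 0.00306j  product 0.07044 + 0.01826j
  m=+3: Y*=0.02190 - 0.05252j  Y=-0.34318 + 0.00503j  product -0.00725 + 0.01813j
Total Σ_m = 0.18041 + 0.00000j. Multiply by 1.795196: 0.32387 + 0.00000j. P_3(cos γ) = 0.323871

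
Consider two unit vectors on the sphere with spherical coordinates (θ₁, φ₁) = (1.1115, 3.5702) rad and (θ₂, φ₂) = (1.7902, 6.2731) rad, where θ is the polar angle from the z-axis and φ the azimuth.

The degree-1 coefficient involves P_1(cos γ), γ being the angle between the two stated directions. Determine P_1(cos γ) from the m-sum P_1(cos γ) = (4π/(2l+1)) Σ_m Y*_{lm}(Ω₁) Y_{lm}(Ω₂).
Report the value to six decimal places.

-0.888519

Summing Y*_{l m}(θ₁,φ₁)·Y_{l m}(θ₂,φ₂) over m ∈ [−1, 1]; prefactor 4π/(2·1+1) = 4.188790:
  term(m=-1) = -0.094542-0.044358i   from Y*(Ω₁)=-0.281676-0.128708i, Y(Ω₂)=+0.337195+0.003401i
  term(m=+0) = -0.023035+0.000000i   from Y*(Ω₁)=+0.216606-0.000000i, Y(Ω₂)=-0.106343+0.000000i
  term(m=+1) = -0.094542+0.044358i   from Y*(Ω₁)=+0.281676-0.128708i, Y(Ω₂)=-0.337195+0.003401i
Accumulated sum -0.212118+0.000000i; after 4π/(2l+1) scaling, -0.888519+0.000000i ⇒ P_1 = -0.888519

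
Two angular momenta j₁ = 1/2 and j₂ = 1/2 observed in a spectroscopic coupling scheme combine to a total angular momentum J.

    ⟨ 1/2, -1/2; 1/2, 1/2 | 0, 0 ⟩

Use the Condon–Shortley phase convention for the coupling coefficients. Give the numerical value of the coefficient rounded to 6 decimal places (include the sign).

−√(1/2) = -0.707107

j₁+j₂−J=1  J+j₁−j₂=0  J−j₁+j₂=0  j₁+j₂+J+1=2
(j₁±m₁, j₂±m₂, J±M) = (0,1,1,0,0,0)
P² = 1/2
sum k=1..1:
  [1] −1/1 = -1
S = -1
C² = P²·S² = 1/2 ; C = -0.707107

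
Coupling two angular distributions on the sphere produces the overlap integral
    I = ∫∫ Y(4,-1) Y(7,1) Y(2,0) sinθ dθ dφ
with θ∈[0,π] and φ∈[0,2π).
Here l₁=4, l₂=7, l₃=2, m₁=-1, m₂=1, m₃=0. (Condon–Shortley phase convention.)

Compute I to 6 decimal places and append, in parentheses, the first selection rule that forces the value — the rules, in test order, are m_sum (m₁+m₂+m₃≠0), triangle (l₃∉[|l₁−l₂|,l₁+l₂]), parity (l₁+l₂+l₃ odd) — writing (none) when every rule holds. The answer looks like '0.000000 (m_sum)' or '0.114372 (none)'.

triangle: need 3≤l₃≤11, have 2; I=0

0.000000 (triangle)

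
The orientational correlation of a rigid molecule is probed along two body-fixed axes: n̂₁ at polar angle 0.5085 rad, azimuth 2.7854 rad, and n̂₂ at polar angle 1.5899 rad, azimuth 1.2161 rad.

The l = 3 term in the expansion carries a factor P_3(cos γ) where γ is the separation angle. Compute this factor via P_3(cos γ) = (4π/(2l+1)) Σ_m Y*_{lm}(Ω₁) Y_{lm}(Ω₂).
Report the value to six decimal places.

0.023926

Term-by-term m-sum for l=3 (normalisation 4π/7 = 1.795196):
  m=-3: Y*=-0.023178+0.042205i  Y=-0.364599+0.202368i  product -0.000090-0.020078i
  m=-2: Y*=+0.160141-0.138311i  Y=+0.014807+0.012712i  product +0.004129-0.000012i
  m=-1: Y*=-0.415097+0.154442i  Y=-0.112017+0.302455i  product -0.000214-0.142848i
  m=+0: Y*=+0.265593-0.000000i  Y=+0.021373+0.000000i  product +0.005676+0.000000i
  m=+1: Y*=+0.415097+0.154442i  Y=+0.112017+0.302455i  product -0.000214+0.142848i
  m=+2: Y*=+0.160141+0.138311i  Y=+0.014807-0.012712i  product +0.004129+0.000012i
  m=+3: Y*=+0.023178+0.042205i  Y=+0.364599+0.202368i  product -0.000090+0.020078i
Total Σ_m = +0.013328-0.000000i. Multiply by 1.795196: +0.023926-0.000000i. P_3(cos γ) = 0.023926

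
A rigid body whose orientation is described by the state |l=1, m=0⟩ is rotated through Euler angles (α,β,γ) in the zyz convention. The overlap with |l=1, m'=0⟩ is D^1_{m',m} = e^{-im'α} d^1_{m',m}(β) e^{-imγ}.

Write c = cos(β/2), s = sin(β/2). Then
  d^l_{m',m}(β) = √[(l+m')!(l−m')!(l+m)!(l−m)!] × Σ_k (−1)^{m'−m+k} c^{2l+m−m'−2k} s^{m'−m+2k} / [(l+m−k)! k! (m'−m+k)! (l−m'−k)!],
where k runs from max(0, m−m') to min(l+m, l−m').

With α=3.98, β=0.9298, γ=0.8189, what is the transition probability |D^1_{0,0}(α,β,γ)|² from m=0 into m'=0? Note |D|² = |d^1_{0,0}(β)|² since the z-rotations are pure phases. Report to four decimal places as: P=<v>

Split into d^1_{0,0}(β=0.9298) × two z-phases.
c=cos(0.929800/2)=0.893866, s=sin(0.929800/2)=0.448333; N=√[1·1·1·1]=1.000000
k∈{0,1} keeps every argument non-negative
  k=0: (−1)^0·1.0000/(1)·0.8939^2·0.4483^0 = +0.798997
  k=1: (−1)^1·1.0000/(1)·0.8939^0·0.4483^2 = -0.201003
d^1_{0,0}(0.9298) = +0.798997 -0.201003 = +0.597994
|D^1_{0,0}|² = |d^1_{0,0}(β)|² = (+0.597994)² = 0.357597 (the z-rotation phases have unit modulus)

P=0.3576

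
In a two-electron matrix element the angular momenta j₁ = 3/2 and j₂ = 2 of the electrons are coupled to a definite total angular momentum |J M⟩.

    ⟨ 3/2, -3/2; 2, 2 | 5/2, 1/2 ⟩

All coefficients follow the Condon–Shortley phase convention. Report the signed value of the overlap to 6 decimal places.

-0.414039  (= −√(6/35))

triangle: 1!*2!*3!/7! = 12/5040
(j±m)!: 0!*3!*4!*0!*3!*2! = 1728
prefactor² = (2J+1)*Δ*N² = 864/35
  k=1: −1/(1!*0!*2!*3!*0!*0!) = -1/12
Σ = -1/12  ⇒  CG² = 864/35*(-1/12)² = 6/35
CG = −√(6/35) = -0.414039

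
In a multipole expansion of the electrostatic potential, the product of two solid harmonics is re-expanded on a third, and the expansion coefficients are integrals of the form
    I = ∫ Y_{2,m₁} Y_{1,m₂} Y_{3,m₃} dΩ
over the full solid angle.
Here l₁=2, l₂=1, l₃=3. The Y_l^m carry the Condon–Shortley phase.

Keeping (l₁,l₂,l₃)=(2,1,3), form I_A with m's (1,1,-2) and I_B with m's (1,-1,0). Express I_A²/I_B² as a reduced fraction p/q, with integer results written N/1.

10/3

Shared (l₁,l₂,l₃)=(2,1,3): N and (l;000)² cancel in I_A²/I_B².
A: Δ = 0!·4!·2!/7! = 1/105; Racah Σ t=0..0: t=0:+1/12 = 1/12; ⇒ 3j(2 1 3; 1 1 -2)² = 2/21, sgn -1
B: Δ = 0!·4!·2!/7! = 1/105; Racah Σ t=0..0: t=0:+1/12 = 1/12; ⇒ 3j(2 1 3; 1 -1 0)² = 1/35, sgn -1
I_A²/I_B² = (2/21)/(1/35) = 10/3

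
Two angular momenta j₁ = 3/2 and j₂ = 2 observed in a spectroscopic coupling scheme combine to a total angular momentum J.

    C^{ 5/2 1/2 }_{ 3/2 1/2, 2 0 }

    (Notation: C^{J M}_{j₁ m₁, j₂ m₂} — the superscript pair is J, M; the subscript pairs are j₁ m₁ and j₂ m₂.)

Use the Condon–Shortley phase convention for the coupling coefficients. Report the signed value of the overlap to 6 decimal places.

√[6·1!2!3!/7! · 2!1!2!2!3!2!] = √(48/35)
  +(−1)^0/∏(0,1,1,2,1,1)! = 1/2  (running 1/2)
  +(−1)^1/∏(1,0,0,1,2,2)! = -1/4  (running 1/4)
⟨..|..⟩ = √(48/35)·(1/4) = +0.292770

+0.292770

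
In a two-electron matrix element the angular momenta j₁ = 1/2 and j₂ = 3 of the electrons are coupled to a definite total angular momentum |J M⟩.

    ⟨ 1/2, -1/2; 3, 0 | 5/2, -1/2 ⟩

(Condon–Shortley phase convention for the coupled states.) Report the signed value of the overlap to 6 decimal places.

−√(3/7) ≈ -0.654654

j₁+j₂−J=1  J+j₁−j₂=0  J−j₁+j₂=5  j₁+j₂+J+1=7
(j₁±m₁, j₂±m₂, J±M) = (0,1,3,3,2,3)
P² = 432/7
sum k=1..1:
  [1] −1/12 = -1/12
S = -1/12
C² = P²·S² = 3/7 ; C = -0.654654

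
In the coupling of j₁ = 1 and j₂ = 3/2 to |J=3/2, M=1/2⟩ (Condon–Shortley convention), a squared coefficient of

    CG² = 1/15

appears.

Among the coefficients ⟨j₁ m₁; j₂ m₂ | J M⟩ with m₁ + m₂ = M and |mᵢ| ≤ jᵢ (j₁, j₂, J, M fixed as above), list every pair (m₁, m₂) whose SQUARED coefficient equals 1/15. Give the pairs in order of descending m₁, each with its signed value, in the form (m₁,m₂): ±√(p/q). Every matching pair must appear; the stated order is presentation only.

(0,1/2): −√(1/15)

Admissible pairs with m₁+m₂ = M = 1/2: (-1,3/2), (0,1/2), (1,-1/2)
  (m₁,m₂)=(1,-1/2): CG² = 8/15, CG = +√(8/15)
  (m₁,m₂)=(0,1/2): CG² = 1/15, CG = −√(1/15)   ← matches the target
  (m₁,m₂)=(-1,3/2): CG² = 2/5, CG = −√(2/5)
Pairs with CG² = 1/15: (0,1/2): −√(1/15)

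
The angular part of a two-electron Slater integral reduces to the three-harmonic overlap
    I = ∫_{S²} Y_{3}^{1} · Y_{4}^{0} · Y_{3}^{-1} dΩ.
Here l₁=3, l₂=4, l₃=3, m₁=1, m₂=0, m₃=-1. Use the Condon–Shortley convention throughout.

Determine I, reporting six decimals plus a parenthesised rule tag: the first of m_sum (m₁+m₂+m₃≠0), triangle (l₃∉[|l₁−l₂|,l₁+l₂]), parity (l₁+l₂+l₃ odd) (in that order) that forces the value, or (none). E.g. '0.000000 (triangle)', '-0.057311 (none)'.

m-sum 0 ✓  L=10 even ✓  1≤3≤7 ✓
Π(2lᵢ+1) = 7×9×7 = 441
triangle coeff Δ(3,4,3) = 1/34650
Σ_t [1,3]: t=1:−1/72 t=2:+1/16 t=3:−1/72 = 5/144
(3j)²=2/77 [(3 4 3; 0 0 0)], sign=-1
Σ_t [0,2]: t=0:+1/1152 t=1:−1/36 t=2:+1/32 = 5/1152
(3j)²=1/1386 [(3 4 3; 1 0 -1)], sign=+1
⇒ 4πI² = 1/121
I = (-1)√(1/121/(4π)) = -0.02564498
No selection rule forces the value: the integral is nonzero (none).

-0.025645 (none)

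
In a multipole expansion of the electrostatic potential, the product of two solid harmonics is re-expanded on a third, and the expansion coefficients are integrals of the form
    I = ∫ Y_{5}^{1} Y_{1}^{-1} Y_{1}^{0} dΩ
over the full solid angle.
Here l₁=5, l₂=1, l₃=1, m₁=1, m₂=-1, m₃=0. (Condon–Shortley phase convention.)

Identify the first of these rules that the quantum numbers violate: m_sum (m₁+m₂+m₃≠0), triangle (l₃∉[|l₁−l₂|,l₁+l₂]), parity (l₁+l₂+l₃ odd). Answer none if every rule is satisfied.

triangle

azimuthal sum: 1 − 1 + 0 = 0  ✓
l₃ must lie in [4,6]; have l₃=1  ✗
L = 5 + 1 + 1 = 7 (odd)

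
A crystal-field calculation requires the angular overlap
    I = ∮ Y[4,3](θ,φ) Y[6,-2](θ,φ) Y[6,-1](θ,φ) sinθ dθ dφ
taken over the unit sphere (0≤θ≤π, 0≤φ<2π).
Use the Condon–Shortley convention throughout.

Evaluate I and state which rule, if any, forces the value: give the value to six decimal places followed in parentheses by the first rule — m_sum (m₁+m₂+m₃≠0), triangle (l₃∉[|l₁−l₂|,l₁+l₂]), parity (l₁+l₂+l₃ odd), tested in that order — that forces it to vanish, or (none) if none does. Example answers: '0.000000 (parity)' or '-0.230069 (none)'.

-0.039511 (none)

m-sum 0 ✓  L=16 even ✓  2≤6≤10 ✓
Π(2lᵢ+1) = 9×13×13 = 1521
triangle coeff Δ(4,6,6) = 1/15315300
Σ_t [0,4]: t=0:+1/829440 t=1:−1/25920 t=2:+1/9216 t=3:−1/25920 t=4:+1/829440 = 7/207360
(3j)²=28/2431 [(4 6 6; 0 0 0)], sign=+1
Σ_t [0,1]: t=0:+1/82944 t=1:−1/103680 = 1/414720
(3j)²=49/43758 [(4 6 6; 3 -2 -1)], sign=-1
⇒ 4πI² = 686/34969
I = (-1)√(686/34969/(4π)) = -0.03951077
No selection rule forces the value: the integral is nonzero (none).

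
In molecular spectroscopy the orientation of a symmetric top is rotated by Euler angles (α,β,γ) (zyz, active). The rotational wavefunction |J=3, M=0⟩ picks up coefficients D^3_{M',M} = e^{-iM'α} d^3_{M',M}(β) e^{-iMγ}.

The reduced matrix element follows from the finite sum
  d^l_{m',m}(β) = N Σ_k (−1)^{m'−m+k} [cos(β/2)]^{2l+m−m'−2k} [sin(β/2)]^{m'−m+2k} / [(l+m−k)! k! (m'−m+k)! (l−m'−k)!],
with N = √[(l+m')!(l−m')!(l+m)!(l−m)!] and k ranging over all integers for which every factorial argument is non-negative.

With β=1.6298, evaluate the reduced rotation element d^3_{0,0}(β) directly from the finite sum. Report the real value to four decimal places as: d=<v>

d=0.0879

d^3_{0,0}(β=1.6298) via the finite sum:
Half-angle: c=0.685941, s=0.727657. N=√(6·6·6·6)=36.000000
k∈{0,1,2,3} keeps every argument non-negative
  k=0: (−1)^0·36.0000/(36)·0.6859^6·0.7277^0 = +0.104165
  k=1: (−1)^1·36.0000/(4)·0.6859^4·0.7277^2 = -1.054978
  k=2: (−1)^2·36.0000/(4)·0.6859^2·0.7277^4 = +1.187198
  k=3: (−1)^3·36.0000/(36)·0.6859^0·0.7277^6 = -0.148443
d^3_{0,0}(1.6298) = +0.104165 -1.054978 +1.187198 -0.148443 = +0.087942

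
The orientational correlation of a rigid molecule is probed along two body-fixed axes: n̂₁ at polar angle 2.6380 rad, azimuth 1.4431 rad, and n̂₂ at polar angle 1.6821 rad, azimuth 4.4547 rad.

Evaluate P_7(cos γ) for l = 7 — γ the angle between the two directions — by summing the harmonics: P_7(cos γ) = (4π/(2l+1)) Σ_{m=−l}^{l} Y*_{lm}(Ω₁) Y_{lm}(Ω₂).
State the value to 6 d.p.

Addition theorem: P_7(cos γ) = (4π/15) Σ_m Y*_{lm}(Ω₁) Y_{lm}(Ω₂), m = −7…7:
  term(m=-7) = -0.00090 - 0.00115j   from Y*(Ω₁)=-0.00238 - 0.00191j, Y(Ω₂)=0.46584 + 0.11056j
  term(m=-6) = 0.00295 + 0.00291j   from Y*(Ω₁)=0.01491 - 0.01435j, Y(Ω₂)=0.00494 + 0.20016j
  term(m=-5) = 0.02049 + 0.01557j   from Y*(Ω₁)=0.05135 + 0.06919j, Y(Ω₂)=0.28684 - 0.08321j
  term(m=-4) = -0.04762 - 0.02727j   from Y*(Ω₁)=-0.21203 + 0.11882j, Y(Ω₂)=0.11609 + 0.19366j
  term(m=-3) = -0.10068 - 0.04138j   from Y*(Ω₁)=-0.16973 - 0.42117j, Y(Ω₂)=0.16740 - 0.17158j
  term(m=-2) = 0.10683 + 0.02842j   from Y*(Ω₁)=0.45602 - 0.11906j, Y(Ω₂)=0.20408 + 0.11560j
  term(m=-1) = 0.00615 + 0.00080j   from Y*(Ω₁)=0.00365 + 0.02845j, Y(Ω₂)=0.05515 - 0.20925j
  term(m=+0) = 0.10629 + 0.00000j   from Y*(Ω₁)=0.44890 + 0.00000j, Y(Ω₂)=0.23678 + 0.00000j
  term(m=+1) = 0.00615 - 0.00080j   from Y*(Ω₁)=-0.00365 + 0.02845j, Y(Ω₂)=-0.05515 - 0.20925j
  term(m=+2) = 0.10683 - 0.02842j   from Y*(Ω₁)=0.45602 + 0.11906j, Y(Ω₂)=0.20408 - 0.11560j
  term(m=+3) = -0.10068 + 0.04138j   from Y*(Ω₁)=0.16973 - 0.42117j, Y(Ω₂)=-0.16740 - 0.17158j
  term(m=+4) = -0.04762 + 0.02727j   from Y*(Ω₁)=-0.21203 - 0.11882j, Y(Ω₂)=0.11609 - 0.19366j
  term(m=+5) = 0.02049 - 0.01557j   from Y*(Ω₁)=-0.05135 + 0.06919j, Y(Ω₂)=-0.28684 - 0.08321j
  term(m=+6) = 0.00295 - 0.00291j   from Y*(Ω₁)=0.01491 + 0.01435j, Y(Ω₂)=0.00494 - 0.20016j
  term(m=+7) = -0.00090 + 0.00115j   from Y*(Ω₁)=0.00238 - 0.00191j, Y(Ω₂)=-0.46584 + 0.11056j
Σ over m = 0.08072 + 0.00000j; ×(4π/15) → 0.06762 + 0.00000j. Real part: 0.067622

0.067622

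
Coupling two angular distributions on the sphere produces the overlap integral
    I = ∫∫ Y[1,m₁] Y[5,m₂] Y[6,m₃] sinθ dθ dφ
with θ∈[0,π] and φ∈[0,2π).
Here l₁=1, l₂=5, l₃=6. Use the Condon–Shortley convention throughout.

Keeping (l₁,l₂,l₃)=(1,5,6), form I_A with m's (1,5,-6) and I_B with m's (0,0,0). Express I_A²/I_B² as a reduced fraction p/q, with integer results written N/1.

l's match ⇒ only the (l;m) 3-j factors differ between A and B.
A: triangle coeff Δ(1,5,6) = 1/858; Σ_t [0,0]: t=0:+1/7257600 = 1/7257600; (3j)²=1/13 [(1 5 6; 1 5 -6)], sign=+1
B: triangle coeff Δ(1,5,6) = 1/858; Σ_t [0,0]: t=0:+1/14400 = 1/14400; (3j)²=6/143 [(1 5 6; 0 0 0)], sign=+1
I_A²/I_B² = (1/13)/(6/143) = 11/6

11/6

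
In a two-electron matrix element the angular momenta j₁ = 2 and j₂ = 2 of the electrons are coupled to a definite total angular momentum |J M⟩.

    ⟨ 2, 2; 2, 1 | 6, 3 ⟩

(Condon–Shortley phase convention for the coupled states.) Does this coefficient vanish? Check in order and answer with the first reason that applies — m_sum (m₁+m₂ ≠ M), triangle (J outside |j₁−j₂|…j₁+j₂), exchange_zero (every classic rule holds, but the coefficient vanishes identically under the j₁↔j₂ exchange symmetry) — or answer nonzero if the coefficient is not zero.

triangle

m-sum: m₁+m₂ = 2+1 = 3, M = 3  ✓
triangle: need |j₁−j₂| ≤ J ≤ j₁+j₂, i.e. J ∈ [0, 4]; J = 6 is outside ✗ ⇒ coefficient is 0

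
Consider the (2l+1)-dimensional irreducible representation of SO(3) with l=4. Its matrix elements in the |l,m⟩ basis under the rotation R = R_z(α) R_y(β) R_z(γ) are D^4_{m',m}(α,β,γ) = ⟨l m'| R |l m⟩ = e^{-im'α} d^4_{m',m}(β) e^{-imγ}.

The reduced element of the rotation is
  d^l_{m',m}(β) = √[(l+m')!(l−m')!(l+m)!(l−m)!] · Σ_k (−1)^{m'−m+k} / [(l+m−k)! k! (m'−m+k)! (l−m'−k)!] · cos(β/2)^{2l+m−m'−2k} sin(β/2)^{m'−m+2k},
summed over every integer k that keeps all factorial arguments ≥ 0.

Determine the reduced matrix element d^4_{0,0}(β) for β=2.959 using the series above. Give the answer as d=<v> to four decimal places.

d^4_{0,0}(β=2.9590) via the finite sum:
Half-angle: c=0.091170, s=0.995835. N=√(24·24·24·24)=576.000000
k∈{0,1,2,3,4} keeps every argument non-negative
  k=0: (−1)^0·576.0000/(576)·0.0912^8·0.9958^0 = +0.000000
  k=1: (−1)^1·576.0000/(36)·0.0912^6·0.9958^2 = -0.000009
  k=2: (−1)^2·576.0000/(16)·0.0912^4·0.9958^4 = +0.002446
  k=3: (−1)^3·576.0000/(36)·0.0912^2·0.9958^6 = -0.129701
  k=4: (−1)^4·576.0000/(576)·0.0912^0·0.9958^8 = +0.967165
d^4_{0,0}(2.9590) = +0.000000 -0.000009 +0.002446 -0.129701 +0.967165 = +0.839900

d=0.8399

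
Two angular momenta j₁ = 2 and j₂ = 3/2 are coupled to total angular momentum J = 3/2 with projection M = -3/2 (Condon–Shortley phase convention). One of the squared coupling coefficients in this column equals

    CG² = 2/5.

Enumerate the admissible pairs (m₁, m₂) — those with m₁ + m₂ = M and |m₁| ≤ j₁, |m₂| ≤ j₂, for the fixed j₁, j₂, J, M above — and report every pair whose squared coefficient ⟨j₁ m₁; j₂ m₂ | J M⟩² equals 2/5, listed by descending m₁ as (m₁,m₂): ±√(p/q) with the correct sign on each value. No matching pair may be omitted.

(-1,-1/2): −√(2/5); (-2,1/2): +√(2/5)

Admissible pairs with m₁+m₂ = M = -3/2: (-2,1/2), (-1,-1/2), (0,-3/2)
  (m₁,m₂)=(0,-3/2): CG² = 1/5, CG = +√(1/5)
  (m₁,m₂)=(-1,-1/2): CG² = 2/5, CG = −√(2/5)   ← matches the target
  (m₁,m₂)=(-2,1/2): CG² = 2/5, CG = +√(2/5)   ← matches the target
Pairs with CG² = 2/5: (-1,-1/2): −√(2/5); (-2,1/2): +√(2/5)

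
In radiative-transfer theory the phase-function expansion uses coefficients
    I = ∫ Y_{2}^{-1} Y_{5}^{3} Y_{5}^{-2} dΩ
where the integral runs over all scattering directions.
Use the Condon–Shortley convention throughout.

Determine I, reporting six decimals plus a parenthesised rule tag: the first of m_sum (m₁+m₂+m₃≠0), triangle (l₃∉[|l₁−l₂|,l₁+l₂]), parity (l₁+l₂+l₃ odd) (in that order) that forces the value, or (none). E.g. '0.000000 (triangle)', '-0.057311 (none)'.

-0.161739 (none)

m-sum 0 ✓  L=12 even ✓  3≤5≤7 ✓
Π(2lᵢ+1) = 5×11×11 = 605
triangle coeff Δ(2,5,5) = 1/38610
Σ_t [0,2]: t=0:+1/2880 t=1:−1/576 t=2:+1/2880 = -1/960
(3j)²=10/429 [(2 5 5; 0 0 0)], sign=+1
Σ_t [1,2]: t=1:−1/10080 t=2:+1/2880 = 1/4032
(3j)²=10/429 [(2 5 5; -1 3 -2)], sign=-1
⇒ 4πI² = 500/1521
I = (-1)√(500/1521/(4π)) = -0.16173926
No selection rule forces the value: the integral is nonzero (none).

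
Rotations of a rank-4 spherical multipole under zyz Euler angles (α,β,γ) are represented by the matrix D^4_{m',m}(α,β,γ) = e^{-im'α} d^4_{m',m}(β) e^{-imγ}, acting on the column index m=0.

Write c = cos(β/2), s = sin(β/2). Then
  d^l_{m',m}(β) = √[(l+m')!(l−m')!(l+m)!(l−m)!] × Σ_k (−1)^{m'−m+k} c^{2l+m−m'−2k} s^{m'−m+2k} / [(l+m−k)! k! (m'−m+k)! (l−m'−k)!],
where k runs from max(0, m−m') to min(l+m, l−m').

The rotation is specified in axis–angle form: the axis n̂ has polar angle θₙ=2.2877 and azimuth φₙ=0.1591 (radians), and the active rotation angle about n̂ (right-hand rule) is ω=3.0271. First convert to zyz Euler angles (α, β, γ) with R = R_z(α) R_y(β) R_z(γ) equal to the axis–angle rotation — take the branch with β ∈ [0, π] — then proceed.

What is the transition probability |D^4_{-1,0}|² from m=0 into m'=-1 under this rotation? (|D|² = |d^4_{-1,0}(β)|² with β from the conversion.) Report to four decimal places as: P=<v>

P=0.0448

Axis–angle → zyz. n̂ = (sinθₙcosφₙ, sinθₙsinφₙ, cosθₙ) = (+0.744323, +0.119431, -0.657054), ω = 3.0271.
R = I cosω + sinω [n̂]ₓ + (1−cosω) n̂n̂ᵀ gives
  R = [+0.110953, +0.252272, -0.961274; +0.102145, -0.965019, -0.241465; -0.988562, -0.071398, -0.132840]
β = atan2(√(R₁₃²+R₂₃²), R₃₃) = 1.704030; α = atan2(R₂₃, R₁₃) mod 2π = 3.387694; γ = atan2(R₃₂, −R₃₁) mod 2π = 6.211086
D^4_{-1,0}(3.3877,1.7040,6.2111) = e^{-i·-1·3.3877}·d^4_{-1,0}(1.7040)·e^{-i·0·6.2111}. Compute d first:
Half-angle: c=0.658468, s=0.752609. N=√(6·120·24·24)=643.987578
k∈{1,2,3,4} keeps every argument non-negative
  k=1: (−1)^0·643.9876/(144)·0.6585^7·0.7526^1 = +0.180645
  k=2: (−1)^1·643.9876/(24)·0.6585^5·0.7526^3 = -1.415947
  k=3: (−1)^2·643.9876/(24)·0.6585^3·0.7526^5 = +1.849765
  k=4: (−1)^3·643.9876/(144)·0.6585^1·0.7526^7 = -0.402749
d^4_{-1,0}(1.7040) = +0.180645 -1.415947 +1.849765 -0.402749 = +0.211714
|D^4_{-1,0}|² = |d^4_{-1,0}(β)|² = (+0.211714)² = 0.044823 (the z-rotation phases have unit modulus)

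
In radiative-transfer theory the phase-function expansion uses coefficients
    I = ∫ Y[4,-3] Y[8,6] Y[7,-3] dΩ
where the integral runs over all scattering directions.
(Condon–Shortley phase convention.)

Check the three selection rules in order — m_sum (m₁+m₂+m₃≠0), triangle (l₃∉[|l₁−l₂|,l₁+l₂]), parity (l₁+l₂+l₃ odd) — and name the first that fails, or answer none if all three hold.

azimuthal sum: -3 + 6 − 3 = 0  ✓
4 ≤ 7 ≤ 12 (triangle on l)  ✓
L = 4 + 8 + 7 = 19 (odd)  ✗

parity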